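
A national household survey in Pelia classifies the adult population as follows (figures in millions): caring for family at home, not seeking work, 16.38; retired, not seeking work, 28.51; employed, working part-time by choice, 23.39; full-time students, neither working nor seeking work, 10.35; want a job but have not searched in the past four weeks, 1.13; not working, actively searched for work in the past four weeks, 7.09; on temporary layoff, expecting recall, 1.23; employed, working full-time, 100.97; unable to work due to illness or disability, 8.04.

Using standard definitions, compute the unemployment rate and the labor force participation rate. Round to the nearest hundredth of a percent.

Unemployment rate ≈ 6.27%; labor force participation rate ≈ 67.32%.

Employed = 23.39 + 100.97 = 124.36 million.
Unemployed = 7.09 + 1.23 = 8.32 million (jobless and actively searching, or on temporary layoff).
Labor force = 124.36 + 8.32 = 132.68 million.
Not in labor force = 16.38 + 28.51 + 10.35 + 1.13 + 8.04 = 64.41 million (those not working and not actively searching are outside the labor force — including those who want a job but have given up searching).
Civilian working-age population = 132.68 + 64.41 = 197.09 million.
Unemployment rate = 8.32 / 132.68 = 6.27%.
Labor force participation rate = 132.68 / 197.09 = 67.32%.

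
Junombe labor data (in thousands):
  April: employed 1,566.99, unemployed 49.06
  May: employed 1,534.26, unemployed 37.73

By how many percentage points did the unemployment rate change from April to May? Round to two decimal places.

April: labor force = 1,566.99 + 49.06 = 1,616.05; u = 49.06/1,616.05 = 3.04%.
May: labor force = 1,534.26 + 37.73 = 1,571.99; u = 37.73/1,571.99 = 2.40%.
Change = 2.40% − 3.04% = −0.64 pp.

The unemployment rate changed by −0.64 percentage points.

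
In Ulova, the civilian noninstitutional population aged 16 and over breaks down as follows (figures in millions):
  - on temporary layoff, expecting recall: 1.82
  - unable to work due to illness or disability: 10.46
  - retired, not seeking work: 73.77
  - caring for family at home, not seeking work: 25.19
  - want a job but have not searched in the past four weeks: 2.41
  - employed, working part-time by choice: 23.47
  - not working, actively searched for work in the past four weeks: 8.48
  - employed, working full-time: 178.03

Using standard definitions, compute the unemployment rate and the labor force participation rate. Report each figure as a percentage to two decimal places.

Employed = 23.47 + 178.03 = 201.50 million.
Unemployed = 1.82 + 8.48 = 10.30 million (jobless and actively searching, or on temporary layoff).
Labor force = 201.50 + 10.30 = 211.80 million.
Not in labor force = 10.46 + 73.77 + 25.19 + 2.41 = 111.83 million (those not working and not actively searching are outside the labor force — including those who want a job but have given up searching).
Civilian working-age population = 211.80 + 111.83 = 323.63 million.
Unemployment rate = 10.30 / 211.80 = 4.86%.
Labor force participation rate = 211.80 / 323.63 = 65.45%.

Unemployment rate ≈ 4.86%; labor force participation rate ≈ 65.45%.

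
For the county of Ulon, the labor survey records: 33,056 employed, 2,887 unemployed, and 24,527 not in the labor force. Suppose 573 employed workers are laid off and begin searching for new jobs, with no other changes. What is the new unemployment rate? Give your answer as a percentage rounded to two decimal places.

New unemployment rate ≈ 9.63%.

Initially, labor force = 33,056 + 2,887 = 35,943, so u = 2,887/35,943 = 8.03%.
After the change, employed falls and unemployed rises by 573; labor force unchanged → E = 32,483, U = 3,460, labor force = 35,943.
New unemployment rate = 3,460 / 35,943 = 9.63%.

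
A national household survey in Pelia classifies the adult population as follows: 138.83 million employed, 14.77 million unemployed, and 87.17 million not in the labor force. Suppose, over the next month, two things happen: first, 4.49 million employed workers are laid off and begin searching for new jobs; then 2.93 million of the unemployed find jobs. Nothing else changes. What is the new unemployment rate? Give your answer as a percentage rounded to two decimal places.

Initially, labor force = 138.83 + 14.77 = 153.60 million, so u = 14.77/153.60 = 9.62%.
After the first change, employed falls and unemployed rises by 4.49; labor force unchanged → E = 134.34, U = 19.26, labor force = 153.60 million.
After the second change, unemployed falls and employed rises by 2.93; labor force unchanged → E = 137.27, U = 16.33, labor force = 153.60 million.
New unemployment rate = 16.33 / 153.60 = 10.63%.

New unemployment rate ≈ 10.63%.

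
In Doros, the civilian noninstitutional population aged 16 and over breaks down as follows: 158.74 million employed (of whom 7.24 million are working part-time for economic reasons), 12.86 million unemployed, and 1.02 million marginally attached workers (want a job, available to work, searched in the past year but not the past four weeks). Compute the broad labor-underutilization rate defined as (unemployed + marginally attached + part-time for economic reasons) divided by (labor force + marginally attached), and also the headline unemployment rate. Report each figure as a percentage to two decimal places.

Broad underutilization rate ≈ 12.23%; headline unemployment rate ≈ 7.49%.

Labor force = 158.74 + 12.86 = 171.60 million.
Numerator = 12.86 + 1.02 + 7.24 = 21.12 million.
Denominator = 171.60 + 1.02 = 172.62 million.
Broad rate = 21.12 / 172.62 = 12.23%.
Headline unemployment rate = 12.86 / 171.60 = 7.49%.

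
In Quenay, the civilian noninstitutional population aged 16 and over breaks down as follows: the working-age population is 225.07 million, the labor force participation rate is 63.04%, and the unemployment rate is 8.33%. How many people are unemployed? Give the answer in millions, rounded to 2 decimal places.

Labor force = 0.6304 × 225.07 = 141.88 million.
Unemployed = 0.0833 × 141.88 ≈ 11.82 million.

About 11.82 million are unemployed.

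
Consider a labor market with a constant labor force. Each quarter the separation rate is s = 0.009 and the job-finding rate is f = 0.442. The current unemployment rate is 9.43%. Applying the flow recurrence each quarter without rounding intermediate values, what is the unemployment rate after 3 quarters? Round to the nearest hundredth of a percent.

Unemployment rate after three quarters ≈ 3.23%.

With a fixed labor force, u_{t+1} = u_t + s·(1−u_t) − f·u_t = u_t·(1−s−f) + s.
Here 1−s−f = 0.549 and s = 0.009.
u_1 = 0.094300 × 0.549 + 0.009 = 0.060771.
u_2 = 0.060771 × 0.549 + 0.009 = 0.042363.
u_3 = 0.042363 × 0.549 + 0.009 = 0.032257.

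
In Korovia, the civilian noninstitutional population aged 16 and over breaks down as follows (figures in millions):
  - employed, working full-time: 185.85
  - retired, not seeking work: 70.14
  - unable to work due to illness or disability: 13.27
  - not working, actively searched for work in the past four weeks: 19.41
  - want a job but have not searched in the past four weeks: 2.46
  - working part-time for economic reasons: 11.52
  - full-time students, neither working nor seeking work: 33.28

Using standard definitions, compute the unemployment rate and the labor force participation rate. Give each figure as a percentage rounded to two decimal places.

Unemployment rate ≈ 8.95%; labor force participation rate ≈ 64.53%.

Employed = 185.85 + 11.52 = 197.37 million (anyone who worked, including part-time for economic reasons, counts as employed).
Unemployed = 19.41 million.
Labor force = 197.37 + 19.41 = 216.78 million.
Not in labor force = 70.14 + 13.27 + 2.46 + 33.28 = 119.15 million (those not working and not actively searching are outside the labor force — including those who want a job but have given up searching).
Civilian working-age population = 216.78 + 119.15 = 335.93 million.
Unemployment rate = 19.41 / 216.78 = 8.95%.
Labor force participation rate = 216.78 / 335.93 = 64.53%.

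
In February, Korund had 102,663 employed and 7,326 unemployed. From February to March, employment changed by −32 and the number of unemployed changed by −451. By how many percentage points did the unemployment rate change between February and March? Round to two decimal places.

The unemployment rate changed by −0.38 percentage points.

February: labor force = 102,663 + 7,326 = 109,989; u = 7,326/109,989 = 6.66%.
March: labor force = 102,631 + 6,875 = 109,506; u = 6,875/109,506 = 6.28%.
Change = 6.28% − 6.66% = −0.38 pp.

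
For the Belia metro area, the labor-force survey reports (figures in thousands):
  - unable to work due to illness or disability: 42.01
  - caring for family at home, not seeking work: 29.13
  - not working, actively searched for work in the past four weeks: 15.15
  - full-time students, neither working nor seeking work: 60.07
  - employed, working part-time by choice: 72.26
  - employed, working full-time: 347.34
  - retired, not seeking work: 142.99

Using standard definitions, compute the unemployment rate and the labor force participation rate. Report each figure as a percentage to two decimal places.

Unemployment rate ≈ 3.48%; labor force participation rate ≈ 61.32%.

Employed = 72.26 + 347.34 = 419.60 thousand.
Unemployed = 15.15 thousand.
Labor force = 419.60 + 15.15 = 434.75 thousand.
Not in labor force = 42.01 + 29.13 + 60.07 + 142.99 = 274.20 thousand (those not working and not actively searching are outside the labor force).
Civilian working-age population = 434.75 + 274.20 = 708.95 thousand.
Unemployment rate = 15.15 / 434.75 = 3.48%.
Labor force participation rate = 434.75 / 708.95 = 61.32%.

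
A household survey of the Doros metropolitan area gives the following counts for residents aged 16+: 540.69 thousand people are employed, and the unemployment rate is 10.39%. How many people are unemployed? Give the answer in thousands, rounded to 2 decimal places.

Let U be the number unemployed. The labor force is E + U, and U/(E+U) = 0.1039.
So U = 0.1039 × 540.69 / (1 − 0.1039) = 56.1777 / 0.8961 ≈ 62.69 thousand.

About 62.69 thousand are unemployed.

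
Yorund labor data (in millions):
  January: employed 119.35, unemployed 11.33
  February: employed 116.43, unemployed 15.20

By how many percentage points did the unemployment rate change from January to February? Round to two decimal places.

January: labor force = 119.35 + 11.33 = 130.68; u = 11.33/130.68 = 8.67%.
February: labor force = 116.43 + 15.20 = 131.63; u = 15.20/131.63 = 11.55%.
Change = 11.55% − 8.67% = +2.88 pp.

The unemployment rate changed by +2.88 percentage points.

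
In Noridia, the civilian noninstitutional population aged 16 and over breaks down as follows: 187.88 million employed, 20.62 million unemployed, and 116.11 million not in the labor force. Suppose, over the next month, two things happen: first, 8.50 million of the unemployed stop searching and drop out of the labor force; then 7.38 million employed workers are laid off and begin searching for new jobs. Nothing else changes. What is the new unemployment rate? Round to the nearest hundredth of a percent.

New unemployment rate ≈ 9.75%.

Initially, labor force = 187.88 + 20.62 = 208.50 million, so u = 20.62/208.50 = 9.89%.
After the first change, unemployed and labor force both fall by 8.50 → E = 187.88, U = 12.12, labor force = 200.00 million.
After the second change, employed falls and unemployed rises by 7.38; labor force unchanged → E = 180.50, U = 19.50, labor force = 200.00 million.
New unemployment rate = 19.50 / 200.00 = 9.75%.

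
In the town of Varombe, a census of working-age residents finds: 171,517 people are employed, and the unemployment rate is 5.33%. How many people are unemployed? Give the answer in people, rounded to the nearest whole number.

Let U be the number unemployed. The labor force is E + U, and U/(E+U) = 0.0533.
So U = 0.0533 × 171,517 / (1 − 0.0533) = 9141.86 / 0.9467 ≈ 9,657.

About 9,657 are unemployed.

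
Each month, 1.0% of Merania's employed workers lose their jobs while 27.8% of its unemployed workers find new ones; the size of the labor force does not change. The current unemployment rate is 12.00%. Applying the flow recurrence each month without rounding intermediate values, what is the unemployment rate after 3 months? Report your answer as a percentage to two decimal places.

Unemployment rate after three months ≈ 6.55%.

With a fixed labor force, u_{t+1} = u_t + s·(1−u_t) − f·u_t = u_t·(1−s−f) + s.
Here 1−s−f = 0.712 and s = 0.010.
u_1 = 0.120000 × 0.712 + 0.010 = 0.095440.
u_2 = 0.095440 × 0.712 + 0.010 = 0.077953.
u_3 = 0.077953 × 0.712 + 0.010 = 0.065503.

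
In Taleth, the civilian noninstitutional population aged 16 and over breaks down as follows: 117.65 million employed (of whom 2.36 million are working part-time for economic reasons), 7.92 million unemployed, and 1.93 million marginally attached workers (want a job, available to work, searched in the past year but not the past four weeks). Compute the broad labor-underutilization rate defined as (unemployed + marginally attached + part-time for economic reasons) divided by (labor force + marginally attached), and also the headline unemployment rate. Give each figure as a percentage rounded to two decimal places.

Broad underutilization rate ≈ 9.58%; headline unemployment rate ≈ 6.31%.

Labor force = 117.65 + 7.92 = 125.57 million.
Numerator = 7.92 + 1.93 + 2.36 = 12.21 million.
Denominator = 125.57 + 1.93 = 127.50 million.
Broad rate = 12.21 / 127.50 = 9.58%.
Headline unemployment rate = 7.92 / 125.57 = 6.31%.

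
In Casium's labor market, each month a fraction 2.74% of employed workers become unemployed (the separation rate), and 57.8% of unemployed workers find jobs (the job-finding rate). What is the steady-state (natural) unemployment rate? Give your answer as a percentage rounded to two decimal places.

At steady state the flows balance: s·E = f·U, so U/(E+U) = s/(s+f).
u* = 2.74 / (2.74 + 57.8) = 2.74 / 60.54 = 4.53%.

Steady-state unemployment rate ≈ 4.53%.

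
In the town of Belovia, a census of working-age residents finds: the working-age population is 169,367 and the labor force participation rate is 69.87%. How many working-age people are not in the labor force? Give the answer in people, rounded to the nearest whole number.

About 51,030 are not in the labor force.

Share not in the labor force = 1 − 0.6987 = 0.3013.
Not in labor force = 0.3013 × 169,367 ≈ 51,030.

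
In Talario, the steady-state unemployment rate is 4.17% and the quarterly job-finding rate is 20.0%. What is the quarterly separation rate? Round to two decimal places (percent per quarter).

From u* = s/(s+f): s = u·f/(1−u).
s = 0.0417 × 20.0 / (1 − 0.0417) = 0.8340 / 0.9583 ≈ 0.87% per quarter.

Separation rate ≈ 0.87% per quarter.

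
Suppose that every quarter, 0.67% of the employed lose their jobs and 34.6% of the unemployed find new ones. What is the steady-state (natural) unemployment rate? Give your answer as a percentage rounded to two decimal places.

Steady-state unemployment rate ≈ 1.90%.

At steady state the flows balance: s·E = f·U, so U/(E+U) = s/(s+f).
u* = 0.67 / (0.67 + 34.6) = 0.67 / 35.27 = 1.90%.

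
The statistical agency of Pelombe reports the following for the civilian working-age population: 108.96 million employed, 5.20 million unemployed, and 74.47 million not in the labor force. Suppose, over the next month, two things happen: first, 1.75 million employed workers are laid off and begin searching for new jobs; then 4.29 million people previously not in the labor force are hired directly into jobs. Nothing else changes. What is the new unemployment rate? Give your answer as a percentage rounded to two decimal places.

Initially, labor force = 108.96 + 5.20 = 114.16 million, so u = 5.20/114.16 = 4.56%.
After the first change, employed falls and unemployed rises by 1.75; labor force unchanged → E = 107.21, U = 6.95, labor force = 114.16 million.
After the second change, employed and labor force both rise by 4.29; unemployed unchanged → E = 111.50, U = 6.95, labor force = 118.45 million.
New unemployment rate = 6.95 / 118.45 = 5.87%.

New unemployment rate ≈ 5.87%.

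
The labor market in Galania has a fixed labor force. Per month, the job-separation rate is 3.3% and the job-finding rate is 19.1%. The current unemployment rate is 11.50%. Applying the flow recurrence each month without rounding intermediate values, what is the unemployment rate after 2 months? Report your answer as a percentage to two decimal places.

Unemployment rate after two months ≈ 12.79%.

With a fixed labor force, u_{t+1} = u_t + s·(1−u_t) − f·u_t = u_t·(1−s−f) + s.
Here 1−s−f = 0.776 and s = 0.033.
u_1 = 0.115000 × 0.776 + 0.033 = 0.122240.
u_2 = 0.122240 × 0.776 + 0.033 = 0.127858.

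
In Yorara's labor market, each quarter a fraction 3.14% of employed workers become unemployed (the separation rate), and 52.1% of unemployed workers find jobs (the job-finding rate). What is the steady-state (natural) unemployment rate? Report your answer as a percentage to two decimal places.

Steady-state unemployment rate ≈ 5.68%.

At steady state the flows balance: s·E = f·U, so U/(E+U) = s/(s+f).
u* = 3.14 / (3.14 + 52.1) = 3.14 / 55.24 = 5.68%.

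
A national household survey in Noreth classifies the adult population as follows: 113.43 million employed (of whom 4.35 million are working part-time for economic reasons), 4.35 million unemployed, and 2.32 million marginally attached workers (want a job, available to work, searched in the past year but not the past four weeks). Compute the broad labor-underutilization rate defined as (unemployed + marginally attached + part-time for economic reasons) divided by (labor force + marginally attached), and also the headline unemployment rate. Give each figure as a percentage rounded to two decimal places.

Broad underutilization rate ≈ 9.18%; headline unemployment rate ≈ 3.69%.

Labor force = 113.43 + 4.35 = 117.78 million.
Numerator = 4.35 + 2.32 + 4.35 = 11.02 million.
Denominator = 117.78 + 2.32 = 120.10 million.
Broad rate = 11.02 / 120.10 = 9.18%.
Headline unemployment rate = 4.35 / 117.78 = 3.69%.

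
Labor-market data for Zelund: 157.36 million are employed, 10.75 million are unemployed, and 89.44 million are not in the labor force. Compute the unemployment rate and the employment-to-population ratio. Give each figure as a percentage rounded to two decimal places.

Labor force = employed + unemployed = 157.36 + 10.75 = 168.11 million.
Working-age population = 168.11 + 89.44 = 257.55 million.
Unemployment rate = 10.75 / 168.11 = 6.39%.
Employment-population ratio = 157.36 / 257.55 = 61.10%.

Unemployment rate ≈ 6.39%; employment-population ratio ≈ 61.10%.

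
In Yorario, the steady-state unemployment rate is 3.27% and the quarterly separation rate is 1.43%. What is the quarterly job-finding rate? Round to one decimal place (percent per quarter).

Job-finding rate ≈ 42.3% per quarter.

From u* = s/(s+f): f = s·(1−u)/u.
f = 1.43 × (1 − 0.0327) / 0.0327 = 1.3832 / 0.0327 ≈ 42.3% per quarter.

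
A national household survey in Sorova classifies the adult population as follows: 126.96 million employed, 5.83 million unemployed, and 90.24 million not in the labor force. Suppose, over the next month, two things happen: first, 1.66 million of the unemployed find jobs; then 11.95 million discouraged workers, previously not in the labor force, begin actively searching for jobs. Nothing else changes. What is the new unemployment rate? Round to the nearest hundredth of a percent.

Initially, labor force = 126.96 + 5.83 = 132.79 million, so u = 5.83/132.79 = 4.39%.
After the first change, unemployed falls and employed rises by 1.66; labor force unchanged → E = 128.62, U = 4.17, labor force = 132.79 million.
After the second change, unemployed and labor force both rise by 11.95 → E = 128.62, U = 16.12, labor force = 144.74 million.
New unemployment rate = 16.12 / 144.74 = 11.14%.

New unemployment rate ≈ 11.14%.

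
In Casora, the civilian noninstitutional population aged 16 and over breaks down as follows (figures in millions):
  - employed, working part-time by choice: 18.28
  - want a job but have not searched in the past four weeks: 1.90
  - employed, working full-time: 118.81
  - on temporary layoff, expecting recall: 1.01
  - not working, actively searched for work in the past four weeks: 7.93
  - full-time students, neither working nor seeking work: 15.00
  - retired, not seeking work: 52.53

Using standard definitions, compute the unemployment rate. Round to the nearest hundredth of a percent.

Unemployment rate ≈ 6.12%.

Employed = 18.28 + 118.81 = 137.09 million.
Unemployed = 1.01 + 7.93 = 8.94 million (jobless and actively searching, or on temporary layoff).
Labor force = 137.09 + 8.94 = 146.03 million.
Unemployment rate = 8.94 / 146.03 = 6.12%.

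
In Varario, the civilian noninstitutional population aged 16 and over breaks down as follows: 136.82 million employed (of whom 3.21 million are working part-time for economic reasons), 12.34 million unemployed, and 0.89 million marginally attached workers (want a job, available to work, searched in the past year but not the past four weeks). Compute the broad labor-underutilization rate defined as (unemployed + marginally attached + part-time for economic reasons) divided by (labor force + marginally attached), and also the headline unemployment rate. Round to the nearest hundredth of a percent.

Broad underutilization rate ≈ 10.96%; headline unemployment rate ≈ 8.27%.

Labor force = 136.82 + 12.34 = 149.16 million.
Numerator = 12.34 + 0.89 + 3.21 = 16.44 million.
Denominator = 149.16 + 0.89 = 150.05 million.
Broad rate = 16.44 / 150.05 = 10.96%.
Headline unemployment rate = 12.34 / 149.16 = 8.27%.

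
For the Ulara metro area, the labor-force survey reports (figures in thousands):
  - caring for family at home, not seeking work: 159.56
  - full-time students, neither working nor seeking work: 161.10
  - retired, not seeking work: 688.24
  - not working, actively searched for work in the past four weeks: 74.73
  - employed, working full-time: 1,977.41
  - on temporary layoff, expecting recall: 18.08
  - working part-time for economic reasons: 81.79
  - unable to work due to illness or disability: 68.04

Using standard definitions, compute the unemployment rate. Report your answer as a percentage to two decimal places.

Employed = 1,977.41 + 81.79 = 2,059.20 thousand (anyone who worked, including part-time for economic reasons, counts as employed).
Unemployed = 74.73 + 18.08 = 92.81 thousand (jobless and actively searching, or on temporary layoff).
Labor force = 2,059.20 + 92.81 = 2,152.01 thousand.
Unemployment rate = 92.81 / 2,152.01 = 4.31%.

Unemployment rate ≈ 4.31%.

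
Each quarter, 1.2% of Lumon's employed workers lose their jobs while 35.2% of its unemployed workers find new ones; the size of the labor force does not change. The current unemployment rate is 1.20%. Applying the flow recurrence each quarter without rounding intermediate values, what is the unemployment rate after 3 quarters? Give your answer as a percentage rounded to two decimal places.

Unemployment rate after three quarters ≈ 2.76%.

With a fixed labor force, u_{t+1} = u_t + s·(1−u_t) − f·u_t = u_t·(1−s−f) + s.
Here 1−s−f = 0.636 and s = 0.012.
u_1 = 0.012000 × 0.636 + 0.012 = 0.019632.
u_2 = 0.019632 × 0.636 + 0.012 = 0.024486.
u_3 = 0.024486 × 0.636 + 0.012 = 0.027573.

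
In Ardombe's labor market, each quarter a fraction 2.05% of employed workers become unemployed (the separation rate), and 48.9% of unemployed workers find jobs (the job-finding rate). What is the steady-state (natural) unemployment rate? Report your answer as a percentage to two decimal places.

Steady-state unemployment rate ≈ 4.02%.

At steady state the flows balance: s·E = f·U, so U/(E+U) = s/(s+f).
u* = 2.05 / (2.05 + 48.9) = 2.05 / 50.95 = 4.02%.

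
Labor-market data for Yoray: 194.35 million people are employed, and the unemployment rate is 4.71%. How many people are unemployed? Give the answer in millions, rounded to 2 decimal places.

About 9.61 million are unemployed.

Let U be the number unemployed. The labor force is E + U, and U/(E+U) = 0.0471.
So U = 0.0471 × 194.35 / (1 − 0.0471) = 9.1539 / 0.9529 ≈ 9.61 million.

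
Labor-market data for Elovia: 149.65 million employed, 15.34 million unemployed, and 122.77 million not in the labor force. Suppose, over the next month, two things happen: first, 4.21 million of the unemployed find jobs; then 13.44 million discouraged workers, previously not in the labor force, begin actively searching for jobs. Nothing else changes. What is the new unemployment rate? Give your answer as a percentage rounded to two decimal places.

New unemployment rate ≈ 13.77%.

Initially, labor force = 149.65 + 15.34 = 164.99 million, so u = 15.34/164.99 = 9.30%.
After the first change, unemployed falls and employed rises by 4.21; labor force unchanged → E = 153.86, U = 11.13, labor force = 164.99 million.
After the second change, unemployed and labor force both rise by 13.44 → E = 153.86, U = 24.57, labor force = 178.43 million.
New unemployment rate = 24.57 / 178.43 = 13.77%.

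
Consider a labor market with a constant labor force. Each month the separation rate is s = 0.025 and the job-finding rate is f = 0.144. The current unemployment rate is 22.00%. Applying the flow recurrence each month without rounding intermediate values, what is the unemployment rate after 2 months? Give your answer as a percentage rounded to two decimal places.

Unemployment rate after two months ≈ 19.77%.

With a fixed labor force, u_{t+1} = u_t + s·(1−u_t) − f·u_t = u_t·(1−s−f) + s.
Here 1−s−f = 0.831 and s = 0.025.
u_1 = 0.220000 × 0.831 + 0.025 = 0.207820.
u_2 = 0.207820 × 0.831 + 0.025 = 0.197698.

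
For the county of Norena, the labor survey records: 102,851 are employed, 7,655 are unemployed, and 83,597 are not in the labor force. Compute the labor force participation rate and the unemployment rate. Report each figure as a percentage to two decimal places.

Labor force participation rate ≈ 56.93%; unemployment rate ≈ 6.93%.

Labor force = employed + unemployed = 102,851 + 7,655 = 110,506.
Working-age population = 110,506 + 83,597 = 194,103.
Unemployment rate = 7,655 / 110,506 = 6.93%.
Labor force participation rate = 110,506 / 194,103 = 56.93%.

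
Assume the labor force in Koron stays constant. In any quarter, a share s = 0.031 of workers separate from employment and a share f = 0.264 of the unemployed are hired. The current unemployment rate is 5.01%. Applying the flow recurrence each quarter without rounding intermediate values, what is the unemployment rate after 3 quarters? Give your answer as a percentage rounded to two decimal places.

With a fixed labor force, u_{t+1} = u_t + s·(1−u_t) − f·u_t = u_t·(1−s−f) + s.
Here 1−s−f = 0.705 and s = 0.031.
u_1 = 0.050100 × 0.705 + 0.031 = 0.066321.
u_2 = 0.066321 × 0.705 + 0.031 = 0.077756.
u_3 = 0.077756 × 0.705 + 0.031 = 0.085818.

Unemployment rate after three quarters ≈ 8.58%.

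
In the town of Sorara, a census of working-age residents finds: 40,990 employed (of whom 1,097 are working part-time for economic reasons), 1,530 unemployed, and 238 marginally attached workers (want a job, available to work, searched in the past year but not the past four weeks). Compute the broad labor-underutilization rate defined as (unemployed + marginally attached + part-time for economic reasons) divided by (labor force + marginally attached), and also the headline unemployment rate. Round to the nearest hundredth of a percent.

Labor force = 40,990 + 1,530 = 42,520.
Numerator = 1,530 + 238 + 1,097 = 2,865.
Denominator = 42,520 + 238 = 42,758.
Broad rate = 2,865 / 42,758 = 6.70%.
Headline unemployment rate = 1,530 / 42,520 = 3.60%.

Broad underutilization rate ≈ 6.70%; headline unemployment rate ≈ 3.60%.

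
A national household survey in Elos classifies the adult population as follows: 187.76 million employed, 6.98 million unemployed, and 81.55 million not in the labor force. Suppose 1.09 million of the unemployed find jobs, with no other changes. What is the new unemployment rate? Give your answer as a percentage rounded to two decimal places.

Initially, labor force = 187.76 + 6.98 = 194.74 million, so u = 6.98/194.74 = 3.58%.
After the change, unemployed falls and employed rises by 1.09; labor force unchanged → E = 188.85, U = 5.89, labor force = 194.74 million.
New unemployment rate = 5.89 / 194.74 = 3.02%.

New unemployment rate ≈ 3.02%.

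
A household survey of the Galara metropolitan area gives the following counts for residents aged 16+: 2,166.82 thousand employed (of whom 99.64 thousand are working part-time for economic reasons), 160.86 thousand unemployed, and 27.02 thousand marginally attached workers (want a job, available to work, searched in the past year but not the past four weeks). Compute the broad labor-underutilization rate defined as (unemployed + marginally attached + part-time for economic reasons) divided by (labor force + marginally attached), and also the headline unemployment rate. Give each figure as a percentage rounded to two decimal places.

Labor force = 2,166.82 + 160.86 = 2,327.68 thousand.
Numerator = 160.86 + 27.02 + 99.64 = 287.52 thousand.
Denominator = 2,327.68 + 27.02 = 2,354.70 thousand.
Broad rate = 287.52 / 2,354.70 = 12.21%.
Headline unemployment rate = 160.86 / 2,327.68 = 6.91%.

Broad underutilization rate ≈ 12.21%; headline unemployment rate ≈ 6.91%.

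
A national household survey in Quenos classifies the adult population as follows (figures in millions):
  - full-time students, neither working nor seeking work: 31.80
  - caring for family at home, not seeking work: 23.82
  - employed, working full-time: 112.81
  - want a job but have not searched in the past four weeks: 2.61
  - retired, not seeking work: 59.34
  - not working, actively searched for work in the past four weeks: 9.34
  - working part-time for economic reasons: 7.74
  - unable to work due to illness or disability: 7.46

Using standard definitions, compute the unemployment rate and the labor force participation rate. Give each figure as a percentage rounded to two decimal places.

Employed = 112.81 + 7.74 = 120.55 million (anyone who worked, including part-time for economic reasons, counts as employed).
Unemployed = 9.34 million.
Labor force = 120.55 + 9.34 = 129.89 million.
Not in labor force = 31.80 + 23.82 + 2.61 + 59.34 + 7.46 = 125.03 million (those not working and not actively searching are outside the labor force — including those who want a job but have given up searching).
Civilian working-age population = 129.89 + 125.03 = 254.92 million.
Unemployment rate = 9.34 / 129.89 = 7.19%.
Labor force participation rate = 129.89 / 254.92 = 50.95%.

Unemployment rate ≈ 7.19%; labor force participation rate ≈ 50.95%.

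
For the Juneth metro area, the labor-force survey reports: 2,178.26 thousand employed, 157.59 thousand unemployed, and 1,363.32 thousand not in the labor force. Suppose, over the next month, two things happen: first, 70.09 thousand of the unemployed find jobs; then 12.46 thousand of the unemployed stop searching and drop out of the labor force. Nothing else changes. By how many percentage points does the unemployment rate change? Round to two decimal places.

The unemployment rate changes by −3.52 percentage points.

Initially, labor force = 2,178.26 + 157.59 = 2,335.85 thousand, so u = 157.59/2,335.85 = 6.75%.
After the first change, unemployed falls and employed rises by 70.09; labor force unchanged → E = 2,248.35, U = 87.50, labor force = 2,335.85 thousand.
After the second change, unemployed and labor force both fall by 12.46 → E = 2,248.35, U = 75.04, labor force = 2,323.39 thousand.
New unemployment rate = 75.04 / 2,323.39 = 3.23%.
Change = 3.23% − 6.75% = −3.52 percentage points.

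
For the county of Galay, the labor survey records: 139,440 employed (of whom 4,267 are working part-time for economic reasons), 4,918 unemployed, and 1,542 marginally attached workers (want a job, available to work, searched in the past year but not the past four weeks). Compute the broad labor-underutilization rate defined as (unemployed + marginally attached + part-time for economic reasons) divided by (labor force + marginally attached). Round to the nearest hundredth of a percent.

Broad underutilization rate ≈ 7.35%.

Labor force = 139,440 + 4,918 = 144,358.
Numerator = 4,918 + 1,542 + 4,267 = 10,727.
Denominator = 144,358 + 1,542 = 145,900.
Broad rate = 10,727 / 145,900 = 7.35%.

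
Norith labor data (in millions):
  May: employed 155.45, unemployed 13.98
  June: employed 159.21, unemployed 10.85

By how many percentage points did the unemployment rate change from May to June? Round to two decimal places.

The unemployment rate changed by −1.87 percentage points.

May: labor force = 155.45 + 13.98 = 169.43; u = 13.98/169.43 = 8.25%.
June: labor force = 159.21 + 10.85 = 170.06; u = 10.85/170.06 = 6.38%.
Change = 6.38% − 8.25% = −1.87 pp.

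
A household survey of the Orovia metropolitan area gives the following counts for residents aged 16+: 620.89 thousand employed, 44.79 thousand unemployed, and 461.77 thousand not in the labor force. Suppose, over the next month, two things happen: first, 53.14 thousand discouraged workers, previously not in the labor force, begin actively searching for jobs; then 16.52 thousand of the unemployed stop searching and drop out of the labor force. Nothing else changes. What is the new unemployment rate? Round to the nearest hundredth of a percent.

New unemployment rate ≈ 11.59%.

Initially, labor force = 620.89 + 44.79 = 665.68 thousand, so u = 44.79/665.68 = 6.73%.
After the first change, unemployed and labor force both rise by 53.14 → E = 620.89, U = 97.93, labor force = 718.82 thousand.
After the second change, unemployed and labor force both fall by 16.52 → E = 620.89, U = 81.41, labor force = 702.30 thousand.
New unemployment rate = 81.41 / 702.30 = 11.59%.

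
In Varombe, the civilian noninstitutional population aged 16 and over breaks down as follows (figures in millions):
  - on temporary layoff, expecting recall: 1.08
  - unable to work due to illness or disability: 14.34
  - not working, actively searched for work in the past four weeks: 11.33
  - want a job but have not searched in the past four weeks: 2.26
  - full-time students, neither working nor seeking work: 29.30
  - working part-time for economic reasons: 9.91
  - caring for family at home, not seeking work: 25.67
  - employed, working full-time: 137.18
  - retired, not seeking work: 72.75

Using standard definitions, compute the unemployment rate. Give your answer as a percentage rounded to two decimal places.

Unemployment rate ≈ 7.78%.

Employed = 9.91 + 137.18 = 147.09 million (anyone who worked, including part-time for economic reasons, counts as employed).
Unemployed = 1.08 + 11.33 = 12.41 million (jobless and actively searching, or on temporary layoff).
Labor force = 147.09 + 12.41 = 159.50 million.
Unemployment rate = 12.41 / 159.50 = 7.78%.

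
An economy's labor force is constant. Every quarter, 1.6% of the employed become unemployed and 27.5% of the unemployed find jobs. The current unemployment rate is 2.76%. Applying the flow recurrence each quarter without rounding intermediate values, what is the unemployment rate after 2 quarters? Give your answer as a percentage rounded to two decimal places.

Unemployment rate after two quarters ≈ 4.12%.

With a fixed labor force, u_{t+1} = u_t + s·(1−u_t) − f·u_t = u_t·(1−s−f) + s.
Here 1−s−f = 0.709 and s = 0.016.
u_1 = 0.027600 × 0.709 + 0.016 = 0.035568.
u_2 = 0.035568 × 0.709 + 0.016 = 0.041218.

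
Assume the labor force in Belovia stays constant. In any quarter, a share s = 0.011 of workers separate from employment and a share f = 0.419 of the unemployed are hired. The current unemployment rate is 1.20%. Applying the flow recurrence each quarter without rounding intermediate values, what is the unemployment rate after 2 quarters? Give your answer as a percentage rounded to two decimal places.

With a fixed labor force, u_{t+1} = u_t + s·(1−u_t) − f·u_t = u_t·(1−s−f) + s.
Here 1−s−f = 0.570 and s = 0.011.
u_1 = 0.012000 × 0.570 + 0.011 = 0.017840.
u_2 = 0.017840 × 0.570 + 0.011 = 0.021169.

Unemployment rate after two quarters ≈ 2.12%.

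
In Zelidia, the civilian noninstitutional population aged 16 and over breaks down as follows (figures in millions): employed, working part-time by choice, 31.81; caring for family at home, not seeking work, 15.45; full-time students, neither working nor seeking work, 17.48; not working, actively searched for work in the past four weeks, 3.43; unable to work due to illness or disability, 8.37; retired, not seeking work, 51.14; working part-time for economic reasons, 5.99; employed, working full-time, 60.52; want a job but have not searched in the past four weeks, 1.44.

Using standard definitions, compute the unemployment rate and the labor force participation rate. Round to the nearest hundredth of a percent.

Unemployment rate ≈ 3.37%; labor force participation rate ≈ 52.01%.

Employed = 31.81 + 5.99 + 60.52 = 98.32 million (anyone who worked, including part-time for economic reasons, counts as employed).
Unemployed = 3.43 million.
Labor force = 98.32 + 3.43 = 101.75 million.
Not in labor force = 15.45 + 17.48 + 8.37 + 51.14 + 1.44 = 93.88 million (those not working and not actively searching are outside the labor force — including those who want a job but have given up searching).
Civilian working-age population = 101.75 + 93.88 = 195.63 million.
Unemployment rate = 3.43 / 101.75 = 3.37%.
Labor force participation rate = 101.75 / 195.63 = 52.01%.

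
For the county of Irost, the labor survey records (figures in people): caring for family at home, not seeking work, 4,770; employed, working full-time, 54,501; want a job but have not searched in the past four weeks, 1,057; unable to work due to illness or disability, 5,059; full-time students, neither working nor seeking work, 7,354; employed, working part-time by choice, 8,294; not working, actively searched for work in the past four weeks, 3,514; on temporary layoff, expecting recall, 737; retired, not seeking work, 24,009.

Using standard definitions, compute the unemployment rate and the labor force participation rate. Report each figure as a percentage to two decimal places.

Unemployment rate ≈ 6.34%; labor force participation rate ≈ 61.34%.

Employed = 54,501 + 8,294 = 62,795.
Unemployed = 3,514 + 737 = 4,251 (jobless and actively searching, or on temporary layoff).
Labor force = 62,795 + 4,251 = 67,046.
Not in labor force = 4,770 + 1,057 + 5,059 + 7,354 + 24,009 = 42,249 (those not working and not actively searching are outside the labor force — including those who want a job but have given up searching).
Civilian working-age population = 67,046 + 42,249 = 109,295.
Unemployment rate = 4,251 / 67,046 = 6.34%.
Labor force participation rate = 67,046 / 109,295 = 61.34%.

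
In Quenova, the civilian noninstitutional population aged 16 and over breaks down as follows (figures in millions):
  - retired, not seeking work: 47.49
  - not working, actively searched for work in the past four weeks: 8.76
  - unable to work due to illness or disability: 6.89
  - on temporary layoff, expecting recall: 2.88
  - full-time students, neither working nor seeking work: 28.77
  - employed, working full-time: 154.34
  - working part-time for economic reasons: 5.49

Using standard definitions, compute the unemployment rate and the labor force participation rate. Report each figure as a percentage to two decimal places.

Employed = 154.34 + 5.49 = 159.83 million (anyone who worked, including part-time for economic reasons, counts as employed).
Unemployed = 8.76 + 2.88 = 11.64 million (jobless and actively searching, or on temporary layoff).
Labor force = 159.83 + 11.64 = 171.47 million.
Not in labor force = 47.49 + 6.89 + 28.77 = 83.15 million (those not working and not actively searching are outside the labor force).
Civilian working-age population = 171.47 + 83.15 = 254.62 million.
Unemployment rate = 11.64 / 171.47 = 6.79%.
Labor force participation rate = 171.47 / 254.62 = 67.34%.

Unemployment rate ≈ 6.79%; labor force participation rate ≈ 67.34%.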